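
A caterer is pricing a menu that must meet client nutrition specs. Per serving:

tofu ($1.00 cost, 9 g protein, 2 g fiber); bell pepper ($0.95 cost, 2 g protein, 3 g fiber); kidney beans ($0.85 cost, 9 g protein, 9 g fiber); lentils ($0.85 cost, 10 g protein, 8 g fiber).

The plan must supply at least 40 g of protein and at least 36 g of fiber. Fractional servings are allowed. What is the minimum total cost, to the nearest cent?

An LP optimum is at a vertex; with two nutrient constraints at most two foods are used. Check each candidate.
tofu only: max(40/9, 36/2) = 18 servings → $18.00.
bell pepper only: max(40/2, 36/3) = 20 servings → $19.00.
kidney beans only: max(40/9, 36/9) = 4.444 servings → $3.78.
lentils only: max(40/10, 36/8) = 4.5 servings → $3.83.
tofu + bell pepper with both tight: 2.087 servings and 10.61 servings → $12.17.
tofu + kidney beans with both tight: 0.5714 servings and 3.873 servings → $3.86.
tofu + lentils with both targets exact would need a negative amount; discard.
bell pepper + kidney beans: intersection lies outside the first quadrant.
bell pepper + lentils with both tight: 2.857 servings and 3.429 servings → $5.63.
kidney beans + lentils with both tight: 2.222 servings and 2 servings → $3.59.
So the least-cost plan costs $3.59.

$3.59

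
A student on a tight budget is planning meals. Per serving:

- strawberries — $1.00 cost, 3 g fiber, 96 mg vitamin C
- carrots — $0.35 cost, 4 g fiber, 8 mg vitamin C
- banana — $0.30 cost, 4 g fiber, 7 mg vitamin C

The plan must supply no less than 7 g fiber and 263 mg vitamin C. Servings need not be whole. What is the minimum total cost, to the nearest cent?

Check every corner: each single food scaled to meet both minima, and each pair solved so both constraints bind.
strawberries only: max(7/3, 263/96) = 2.74 servings → $2.74.
carrots only: max(7/4, 263/8) = 32.88 servings → $11.51.
banana only: max(7/4, 263/7) = 37.57 servings → $11.27.
strawberries + carrots: intersection lies outside the first quadrant.
strawberries + banana: the both-tight solution has a negative serving — not a feasible corner.
carrots + banana with both targets exact would need a negative amount; discard.
So the least-cost plan costs $2.74.

$2.74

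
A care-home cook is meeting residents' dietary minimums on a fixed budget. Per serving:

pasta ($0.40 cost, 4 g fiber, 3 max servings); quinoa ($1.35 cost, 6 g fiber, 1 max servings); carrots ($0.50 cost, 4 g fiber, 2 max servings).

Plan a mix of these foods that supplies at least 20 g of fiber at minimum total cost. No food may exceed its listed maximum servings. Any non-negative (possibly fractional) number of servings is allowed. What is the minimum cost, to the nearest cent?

$2.20

Cost per g of fiber: pasta $0.1000, carrots $0.1250, quinoa $0.2250.
Take 3 servings of pasta: +12.0 g fiber for $1.20 (total $1.20, still need 8.0 g).
Take 2 servings of carrots: +8.0 g fiber for $1.00 (total $2.20, still need 0.0 g).
Filling from the cheapest source first is optimal under one linear minimum: $2.20.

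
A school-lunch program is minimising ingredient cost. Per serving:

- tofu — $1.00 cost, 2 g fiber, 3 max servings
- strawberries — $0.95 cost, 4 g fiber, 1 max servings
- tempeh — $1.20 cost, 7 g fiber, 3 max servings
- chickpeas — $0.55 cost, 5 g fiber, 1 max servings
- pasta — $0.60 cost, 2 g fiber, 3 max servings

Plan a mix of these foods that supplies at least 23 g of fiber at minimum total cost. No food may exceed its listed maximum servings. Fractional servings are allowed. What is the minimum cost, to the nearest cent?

Cost per g of fiber: chickpeas $0.1100, tempeh $0.1714, strawberries $0.2375, pasta $0.3000, tofu $0.5000.
Take 1 serving of chickpeas: +5.0 g fiber for $0.55 (total $0.55, still need 18.0 g).
Take 2.571 servings of tempeh: +18.0 g fiber for $3.09 (total $3.64, still need 0.0 g).
Filling from the cheapest source first is optimal under one linear minimum: $3.64.

$3.64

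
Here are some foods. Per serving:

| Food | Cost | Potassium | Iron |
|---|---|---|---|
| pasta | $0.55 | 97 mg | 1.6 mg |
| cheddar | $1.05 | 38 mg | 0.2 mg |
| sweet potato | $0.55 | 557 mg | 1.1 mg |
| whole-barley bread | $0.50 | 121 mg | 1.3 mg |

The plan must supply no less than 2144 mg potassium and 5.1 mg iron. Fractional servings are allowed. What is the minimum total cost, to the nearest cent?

$2.40

This is a tiny linear program; its minimum lies at a vertex of the feasible set. List the vertices and price them.
pasta only: max(2144/97, 5.1/1.6) = 22.1 servings → $12.16.
cheddar only: max(2144/38, 5.1/0.2) = 56.42 servings → $59.24.
sweet potato only: max(2144/557, 5.1/1.1) = 4.636 servings → $2.55.
whole-barley bread only: max(2144/121, 5.1/1.3) = 17.72 servings → $8.86.
pasta + cheddar with both targets exact would need a negative amount; discard.
pasta + sweet potato with both tight: 0.6148 servings and 3.742 servings → $2.40.
pasta + whole-barley bread: intersection lies outside the first quadrant.
cheddar + sweet potato with both tight: 6.93 servings and 3.376 servings → $9.13.
cheddar + whole-barley bread: intersection lies outside the first quadrant.
sweet potato + whole-barley bread with both tight: 3.672 servings and 0.8161 servings → $2.43.
Cheapest feasible corner: $2.40.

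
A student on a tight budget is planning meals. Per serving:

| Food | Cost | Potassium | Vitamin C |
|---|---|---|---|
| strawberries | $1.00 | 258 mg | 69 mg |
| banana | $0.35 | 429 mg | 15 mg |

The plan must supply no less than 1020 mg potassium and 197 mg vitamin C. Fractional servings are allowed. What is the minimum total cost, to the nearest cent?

For a min-cost LP with two ≥-constraints, a basic feasible solution has at most two positive variables.
strawberries only: max(1020/258, 197/69) = 3.953 servings → $3.95.
banana only: max(1020/429, 197/15) = 13.13 servings → $4.60.
strawberries + banana with both tight: 2.69 servings and 0.7599 servings → $2.96.
So the least-cost plan costs $2.96.

$2.96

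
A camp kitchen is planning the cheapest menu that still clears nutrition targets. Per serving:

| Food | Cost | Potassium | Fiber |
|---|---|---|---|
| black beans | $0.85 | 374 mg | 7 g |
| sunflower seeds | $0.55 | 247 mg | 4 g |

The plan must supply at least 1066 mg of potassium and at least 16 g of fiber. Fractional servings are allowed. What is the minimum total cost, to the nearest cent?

black beans only: max(1066/374, 16/7) = 2.85 servings → $2.42.
sunflower seeds only: max(1066/247, 16/4) = 4.316 servings → $2.37.
black beans + sunflower seeds: intersection lies outside the first quadrant.
The minimum over all feasible corners is $2.37.

$2.37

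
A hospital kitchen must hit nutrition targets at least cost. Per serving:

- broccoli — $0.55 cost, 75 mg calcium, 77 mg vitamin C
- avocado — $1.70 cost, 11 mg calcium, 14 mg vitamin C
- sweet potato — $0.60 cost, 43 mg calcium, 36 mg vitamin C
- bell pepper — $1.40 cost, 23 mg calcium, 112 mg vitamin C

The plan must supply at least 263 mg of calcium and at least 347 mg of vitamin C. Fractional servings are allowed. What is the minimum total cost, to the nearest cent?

broccoli only: max(263/75, 347/77) = 4.506 servings → $2.48.
avocado only: max(263/11, 347/14) = 24.79 servings → $42.14.
sweet potato only: max(263/43, 347/36) = 9.639 servings → $5.78.
bell pepper only: max(263/23, 347/112) = 11.43 servings → $16.01.
broccoli + avocado: the both-tight solution has a negative serving — not a feasible corner.
broccoli + sweet potato with both targets exact would need a negative amount; discard.
broccoli + bell pepper with both tight: 3.24 servings and 0.871 servings → $3.00.
avocado + sweet potato: the both-tight solution has a negative serving — not a feasible corner.
avocado + bell pepper with both tight: 23.6 servings and 0.1484 servings → $40.33.
sweet potato + bell pepper with both tight: 5.385 servings and 1.367 servings → $5.15.
The minimum over all feasible corners is $2.48.

$2.48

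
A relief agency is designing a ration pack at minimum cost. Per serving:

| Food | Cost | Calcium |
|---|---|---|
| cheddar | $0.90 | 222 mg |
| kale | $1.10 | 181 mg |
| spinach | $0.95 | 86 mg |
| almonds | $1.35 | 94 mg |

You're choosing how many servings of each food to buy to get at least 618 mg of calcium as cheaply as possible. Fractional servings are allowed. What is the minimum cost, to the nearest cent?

$2.51

Cost per mg of calcium: cheddar $0.0041, kale $0.0061, spinach $0.0110, almonds $0.0144.
With no serving limits, use only cheddar: 618 mg / 222 mg = 2.784 servings × $0.90 = $2.51.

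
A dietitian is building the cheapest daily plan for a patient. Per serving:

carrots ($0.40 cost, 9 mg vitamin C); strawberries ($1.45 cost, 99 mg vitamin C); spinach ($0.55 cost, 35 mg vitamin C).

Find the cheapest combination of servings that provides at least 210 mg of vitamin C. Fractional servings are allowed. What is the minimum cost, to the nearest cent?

$3.08

Cost per mg of vitamin C: strawberries $0.0146, spinach $0.0157, carrots $0.0444.
With no serving limits, use only strawberries: 210 mg / 99 mg = 2.121 servings × $1.45 = $3.08.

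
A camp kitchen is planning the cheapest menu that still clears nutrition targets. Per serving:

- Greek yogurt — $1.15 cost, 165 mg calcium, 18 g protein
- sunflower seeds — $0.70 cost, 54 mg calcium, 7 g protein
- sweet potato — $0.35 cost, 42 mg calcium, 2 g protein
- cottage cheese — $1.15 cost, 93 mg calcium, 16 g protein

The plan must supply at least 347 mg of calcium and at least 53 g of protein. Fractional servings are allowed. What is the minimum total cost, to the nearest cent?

Greek yogurt only: max(347/165, 53/18) = 2.944 servings → $3.39.
sunflower seeds only: max(347/54, 53/7) = 7.571 servings → $5.30.
sweet potato only: max(347/42, 53/2) = 26.5 servings → $9.28.
cottage cheese only: max(347/93, 53/16) = 3.731 servings → $4.29.
Greek yogurt + sunflower seeds: the both-tight solution has a negative serving — not a feasible corner.
Greek yogurt + sweet potato: intersection lies outside the first quadrant.
Greek yogurt + cottage cheese with both tight: 0.6449 servings and 2.587 servings → $3.72.
sunflower seeds + sweet potato: the both-tight solution has a negative serving — not a feasible corner.
sunflower seeds + cottage cheese with both tight: 2.925 servings and 2.033 servings → $4.39.
sweet potato + cottage cheese with both tight: 1.282 servings and 3.152 servings → $4.07.
So the least-cost plan costs $3.39.

$3.39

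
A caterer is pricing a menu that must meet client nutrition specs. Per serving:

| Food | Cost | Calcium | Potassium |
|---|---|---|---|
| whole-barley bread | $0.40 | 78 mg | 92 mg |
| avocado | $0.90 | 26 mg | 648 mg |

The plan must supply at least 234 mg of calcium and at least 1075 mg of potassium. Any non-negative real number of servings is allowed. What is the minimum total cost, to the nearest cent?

Check every corner: each single food scaled to meet both minima, and each pair solved so both constraints bind.
whole-barley bread only: max(234/78, 1075/92) = 11.68 servings → $4.67.
avocado only: max(234/26, 1075/648) = 9 servings → $8.10.
whole-barley bread + avocado with both tight: 2.569 servings and 1.294 servings → $2.19.
Cheapest feasible corner: $2.19.

$2.19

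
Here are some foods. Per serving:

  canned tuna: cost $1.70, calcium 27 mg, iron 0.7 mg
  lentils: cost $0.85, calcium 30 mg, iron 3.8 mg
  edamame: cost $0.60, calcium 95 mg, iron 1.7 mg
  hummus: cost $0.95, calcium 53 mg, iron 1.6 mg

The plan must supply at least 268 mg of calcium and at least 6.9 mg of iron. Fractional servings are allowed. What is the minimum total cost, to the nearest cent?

For a min-cost LP with two ≥-constraints, a basic feasible solution has at most two positive variables.
canned tuna only: max(268/27, 6.9/0.7) = 9.926 servings → $16.87.
lentils only: max(268/30, 6.9/3.8) = 8.933 servings → $7.59.
edamame only: max(268/95, 6.9/1.7) = 4.059 servings → $2.44.
hummus only: max(268/53, 6.9/1.6) = 5.057 servings → $4.80.
canned tuna + lentils with both targets exact would need a negative amount; discard.
canned tuna + edamame with both tight: 9.704 servings and 0.06311 servings → $16.53.
canned tuna + hummus: intersection lies outside the first quadrant.
lentils + edamame with both tight: 0.6448 servings and 2.617 servings → $2.12.
lentils + hummus: intersection lies outside the first quadrant.
edamame + hummus with both tight: 1.019 servings and 3.229 servings → $3.68.
So the least-cost plan costs $2.12.

$2.12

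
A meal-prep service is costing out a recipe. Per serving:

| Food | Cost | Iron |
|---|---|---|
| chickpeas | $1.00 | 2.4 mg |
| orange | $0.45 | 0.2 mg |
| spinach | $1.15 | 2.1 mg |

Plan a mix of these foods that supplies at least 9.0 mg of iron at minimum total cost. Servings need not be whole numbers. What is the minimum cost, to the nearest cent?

$3.75

Cost per mg of iron: chickpeas $0.4167, spinach $0.5476, orange $2.2500.
With no serving limits, use only chickpeas: 9.0 mg / 2.4 mg = 3.75 servings × $1.00 = $3.75.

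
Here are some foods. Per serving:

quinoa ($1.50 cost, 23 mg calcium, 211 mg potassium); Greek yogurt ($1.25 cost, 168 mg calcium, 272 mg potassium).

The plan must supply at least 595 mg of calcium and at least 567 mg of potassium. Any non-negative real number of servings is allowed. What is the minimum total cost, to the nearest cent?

$4.43

At the optimum either one food covers both requirements or two foods hit both targets exactly; no other combination can be cheaper.
quinoa only: max(595/23, 567/211) = 25.87 servings → $38.80.
Greek yogurt only: max(595/168, 567/272) = 3.542 servings → $4.43.
quinoa + Greek yogurt: intersection lies outside the first quadrant.
Cheapest feasible corner: $4.43.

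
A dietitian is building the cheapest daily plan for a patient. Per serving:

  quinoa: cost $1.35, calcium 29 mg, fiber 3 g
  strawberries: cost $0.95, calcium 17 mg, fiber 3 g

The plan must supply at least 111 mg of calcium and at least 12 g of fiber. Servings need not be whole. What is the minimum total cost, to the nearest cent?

$5.23

quinoa only: max(111/29, 12/3) = 4 servings → $5.40.
strawberries only: max(111/17, 12/3) = 6.529 servings → $6.20.
quinoa + strawberries with both tight: 3.583 servings and 0.4167 servings → $5.23.
So the least-cost plan costs $5.23.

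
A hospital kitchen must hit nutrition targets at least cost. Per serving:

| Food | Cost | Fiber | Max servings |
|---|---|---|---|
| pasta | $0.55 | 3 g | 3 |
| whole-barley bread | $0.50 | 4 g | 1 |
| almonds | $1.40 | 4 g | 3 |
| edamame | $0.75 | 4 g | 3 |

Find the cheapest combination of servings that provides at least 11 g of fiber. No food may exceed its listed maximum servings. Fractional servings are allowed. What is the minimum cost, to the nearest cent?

$1.78

Cost per g of fiber: whole-barley bread $0.1250, pasta $0.1833, edamame $0.1875, almonds $0.3500.
Take 1 serving of whole-barley bread: +4.0 g fiber for $0.50 (total $0.50, still need 7.0 g).
Take 2.333 servings of pasta: +7.0 g fiber for $1.28 (total $1.78, still need 0.0 g).
Filling from the cheapest source first is optimal under one linear minimum: $1.78.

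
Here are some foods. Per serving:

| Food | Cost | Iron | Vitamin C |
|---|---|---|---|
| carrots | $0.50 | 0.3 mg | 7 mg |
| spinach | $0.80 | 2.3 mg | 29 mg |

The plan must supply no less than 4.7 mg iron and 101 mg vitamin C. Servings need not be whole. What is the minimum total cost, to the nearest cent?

Check every corner: each single food scaled to meet both minima, and each pair solved so both constraints bind.
carrots only: max(4.7/0.3, 101/7) = 15.67 servings → $7.83.
spinach only: max(4.7/2.3, 101/29) = 3.483 servings → $2.79.
carrots + spinach with both tight: 12.97 servings and 0.3514 servings → $6.77.
Cheapest feasible corner: $2.79.

$2.79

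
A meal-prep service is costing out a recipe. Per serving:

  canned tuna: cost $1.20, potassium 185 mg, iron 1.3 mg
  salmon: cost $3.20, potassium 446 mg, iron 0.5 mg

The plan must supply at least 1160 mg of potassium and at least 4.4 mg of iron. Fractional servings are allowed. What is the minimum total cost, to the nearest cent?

$7.52

A basic optimal solution has at most two foods positive. Try each food alone and each pair with both targets met exactly.
canned tuna only: max(1160/185, 4.4/1.3) = 6.27 servings → $7.52.
salmon only: max(1160/446, 4.4/0.5) = 8.8 servings → $28.16.
canned tuna + salmon with both tight: 2.837 servings and 1.424 servings → $7.96.
So the least-cost plan costs $7.52.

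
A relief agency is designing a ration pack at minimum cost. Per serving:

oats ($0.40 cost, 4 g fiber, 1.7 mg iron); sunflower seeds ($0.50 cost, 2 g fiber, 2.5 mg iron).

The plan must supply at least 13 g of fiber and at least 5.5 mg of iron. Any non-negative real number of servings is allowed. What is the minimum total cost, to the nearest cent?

$1.30

At the optimum either one food covers both requirements or two foods hit both targets exactly; no other combination can be cheaper.
oats only: max(13/4, 5.5/1.7) = 3.25 servings → $1.30.
sunflower seeds only: max(13/2, 5.5/2.5) = 6.5 servings → $3.25.
oats + sunflower seeds: the both-tight solution has a negative serving — not a feasible corner.
Cheapest feasible corner: $1.30.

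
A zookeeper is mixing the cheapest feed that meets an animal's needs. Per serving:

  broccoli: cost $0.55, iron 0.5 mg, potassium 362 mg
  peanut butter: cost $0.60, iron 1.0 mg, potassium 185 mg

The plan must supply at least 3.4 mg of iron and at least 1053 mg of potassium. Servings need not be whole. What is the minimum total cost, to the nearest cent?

Minimising a linear cost over {iron ≥ 3.4, potassium ≥ 1053, servings ≥ 0} — the optimum is at a vertex, using one or two foods.
broccoli only: max(3.4/0.5, 1053/362) = 6.8 servings → $3.74.
peanut butter only: max(3.4/1.0, 1053/185) = 5.692 servings → $3.42.
broccoli + peanut butter with both tight: 1.573 servings and 2.613 servings → $2.43.
Cheapest feasible corner: $2.43.

$2.43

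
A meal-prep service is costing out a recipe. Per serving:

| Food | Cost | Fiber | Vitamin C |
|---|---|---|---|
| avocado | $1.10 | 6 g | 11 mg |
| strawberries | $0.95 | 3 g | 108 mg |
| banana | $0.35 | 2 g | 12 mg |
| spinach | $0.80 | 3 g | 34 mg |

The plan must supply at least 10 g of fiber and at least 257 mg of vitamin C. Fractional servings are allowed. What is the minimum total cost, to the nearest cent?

$2.68

An LP optimum is at a vertex; with two nutrient constraints at most two foods are used. Check each candidate.
avocado only: max(10/6, 257/11) = 23.36 servings → $25.70.
strawberries only: max(10/3, 257/108) = 3.333 servings → $3.17.
banana only: max(10/2, 257/12) = 21.42 servings → $7.50.
spinach only: max(10/3, 257/34) = 7.559 servings → $6.05.
avocado + strawberries with both tight: 0.5024 servings and 2.328 servings → $2.76.
avocado + banana with both targets exact would need a negative amount; discard.
avocado + spinach: the both-tight solution has a negative serving — not a feasible corner.
strawberries + banana with both tight: 2.189 servings and 1.717 servings → $2.68.
strawberries + spinach with both tight: 1.941 servings and 1.392 servings → $2.96.
banana + spinach with both targets exact would need a negative amount; discard.
So the least-cost plan costs $2.68.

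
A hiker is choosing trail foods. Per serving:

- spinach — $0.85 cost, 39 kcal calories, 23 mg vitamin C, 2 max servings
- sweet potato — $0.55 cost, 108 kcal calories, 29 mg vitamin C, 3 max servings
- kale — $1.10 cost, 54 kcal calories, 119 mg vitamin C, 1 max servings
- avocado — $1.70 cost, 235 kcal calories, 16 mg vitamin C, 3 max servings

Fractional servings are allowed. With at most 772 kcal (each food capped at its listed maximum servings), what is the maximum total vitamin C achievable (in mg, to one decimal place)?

273.5 mg

Vitamin C per kcal: kale 2.204, spinach 0.5897, sweet potato 0.2685, avocado 0.06809.
Take 1 serving of kale: uses 54 kcal, +119.0 mg vitamin C (running total 119.0 mg).
Take 2 servings of spinach: uses 78 kcal, +46.0 mg vitamin C (running total 165.0 mg).
Take 3 servings of sweet potato: uses 324 kcal, +87.0 mg vitamin C (running total 252.0 mg).
Take 1.345 servings of avocado: uses 316 kcal, +21.5 mg vitamin C (running total 273.5 mg).
Greedy by best ratio exhausts the calories allowance optimally: 273.5 mg.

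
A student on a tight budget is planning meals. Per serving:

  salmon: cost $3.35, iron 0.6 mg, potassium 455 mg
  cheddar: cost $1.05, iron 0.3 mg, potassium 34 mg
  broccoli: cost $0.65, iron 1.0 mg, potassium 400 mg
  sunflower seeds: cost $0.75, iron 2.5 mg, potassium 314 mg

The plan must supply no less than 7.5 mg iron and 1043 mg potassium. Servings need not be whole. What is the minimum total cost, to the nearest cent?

$2.38

The cheapest plan sits at a corner of the feasible region — with two constraints it uses at most two foods.
salmon only: max(7.5/0.6, 1043/455) = 12.5 servings → $41.88.
cheddar only: max(7.5/0.3, 1043/34) = 30.68 servings → $32.21.
broccoli only: max(7.5/1.0, 1043/400) = 7.5 servings → $4.88.
sunflower seeds only: max(7.5/2.5, 1043/314) = 3.322 servings → $2.49.
salmon + cheddar with both tight: 0.4987 servings and 24 servings → $26.87.
salmon + broccoli with both targets exact would need a negative amount; discard.
salmon + sunflower seeds with both tight: 0.266 servings and 2.936 servings → $3.09.
cheddar + broccoli with both tight: 22.76 servings and 0.6733 servings → $24.33.
cheddar + sunflower seeds: intersection lies outside the first quadrant.
broccoli + sunflower seeds with both tight: 0.3681 servings and 2.853 servings → $2.38.
Cheapest feasible corner: $2.38.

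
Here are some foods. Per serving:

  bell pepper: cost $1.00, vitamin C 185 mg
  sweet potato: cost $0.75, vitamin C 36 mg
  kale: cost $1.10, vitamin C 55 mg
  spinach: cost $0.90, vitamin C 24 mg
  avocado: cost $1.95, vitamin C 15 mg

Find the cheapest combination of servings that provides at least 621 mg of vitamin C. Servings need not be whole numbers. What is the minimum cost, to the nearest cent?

$3.36

Cost per mg of vitamin C: bell pepper $0.0054, kale $0.0200, sweet potato $0.0208, spinach $0.0375, avocado $0.1300.
With no serving limits, use only bell pepper: 621 mg / 185 mg = 3.357 servings × $1.00 = $3.36.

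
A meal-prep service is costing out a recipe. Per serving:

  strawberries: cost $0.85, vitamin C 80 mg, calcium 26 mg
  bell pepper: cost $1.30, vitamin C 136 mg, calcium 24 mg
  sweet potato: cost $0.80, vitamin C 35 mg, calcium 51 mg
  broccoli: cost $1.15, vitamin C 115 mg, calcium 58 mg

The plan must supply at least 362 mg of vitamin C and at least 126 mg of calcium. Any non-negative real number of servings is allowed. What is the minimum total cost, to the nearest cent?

The cheapest plan sits at a corner of the feasible region — with two constraints it uses at most two foods.
strawberries only: max(362/80, 126/26) = 4.846 servings → $4.12.
bell pepper only: max(362/136, 126/24) = 5.25 servings → $6.83.
sweet potato only: max(362/35, 126/51) = 10.34 servings → $8.27.
broccoli only: max(362/115, 126/58) = 3.148 servings → $3.62.
strawberries + bell pepper with both targets exact would need a negative amount; discard.
strawberries + sweet potato with both tight: 4.433 servings and 0.2107 servings → $3.94.
strawberries + broccoli with both tight: 3.943 servings and 0.4048 servings → $3.82.
bell pepper + sweet potato with both tight: 2.305 servings and 1.386 servings → $4.11.
bell pepper + broccoli with both tight: 1.269 servings and 1.647 servings → $3.54.
sweet potato + broccoli: the both-tight solution has a negative serving — not a feasible corner.
Cheapest feasible corner: $3.54.

$3.54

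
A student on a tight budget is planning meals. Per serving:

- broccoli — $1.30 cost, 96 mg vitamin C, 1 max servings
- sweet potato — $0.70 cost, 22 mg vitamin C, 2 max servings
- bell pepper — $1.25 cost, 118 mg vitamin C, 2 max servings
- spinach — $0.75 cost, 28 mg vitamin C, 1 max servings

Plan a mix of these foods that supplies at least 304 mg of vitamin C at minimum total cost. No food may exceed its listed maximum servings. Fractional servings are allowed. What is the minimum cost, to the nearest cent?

$3.42

Cost per mg of vitamin C: bell pepper $0.0106, broccoli $0.0135, spinach $0.0268, sweet potato $0.0318.
Take 2 servings of bell pepper: +236.0 mg vitamin C for $2.50 (total $2.50, still need 68.0 mg).
Take 0.7083 servings of broccoli: +68.0 mg vitamin C for $0.92 (total $3.42, still need 0.0 mg).
Greedy by cheapest-per-mg is optimal for a single linear constraint, so the minimum cost is $3.42.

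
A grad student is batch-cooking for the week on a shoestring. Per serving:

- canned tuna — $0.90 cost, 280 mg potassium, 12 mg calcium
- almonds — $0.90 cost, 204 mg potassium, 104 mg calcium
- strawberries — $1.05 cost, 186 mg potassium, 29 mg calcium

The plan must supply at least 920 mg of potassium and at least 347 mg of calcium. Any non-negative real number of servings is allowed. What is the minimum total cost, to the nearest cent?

At the optimum either one food covers both requirements or two foods hit both targets exactly; no other combination can be cheaper.
canned tuna only: max(920/280, 347/12) = 28.92 servings → $26.02.
almonds only: max(920/204, 347/104) = 4.51 servings → $4.06.
strawberries only: max(920/186, 347/29) = 11.97 servings → $12.56.
canned tuna + almonds with both tight: 0.9333 servings and 3.229 servings → $3.75.
canned tuna + strawberries: the both-tight solution has a negative serving — not a feasible corner.
almonds + strawberries with both tight: 2.82 servings and 1.854 servings → $4.48.
So the least-cost plan costs $3.75.

$3.75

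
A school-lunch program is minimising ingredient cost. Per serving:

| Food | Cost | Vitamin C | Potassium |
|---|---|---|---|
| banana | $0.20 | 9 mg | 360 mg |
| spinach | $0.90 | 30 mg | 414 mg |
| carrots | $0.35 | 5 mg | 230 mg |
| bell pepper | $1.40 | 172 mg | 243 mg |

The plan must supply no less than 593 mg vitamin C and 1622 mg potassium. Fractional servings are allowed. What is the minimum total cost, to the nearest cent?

Compare the cost at each extreme point of the feasible region.
banana only: max(593/9, 1622/360) = 65.89 servings → $13.18.
spinach only: max(593/30, 1622/414) = 19.77 servings → $17.79.
carrots only: max(593/5, 1622/230) = 118.6 servings → $41.51.
bell pepper only: max(593/172, 1622/243) = 6.675 servings → $9.34.
banana + spinach with both targets exact would need a negative amount; discard.
banana + carrots with both targets exact would need a negative amount; discard.
banana + bell pepper with both tight: 2.258 servings and 3.33 servings → $5.11.
spinach + carrots: the both-tight solution has a negative serving — not a feasible corner.
spinach + bell pepper with both tight: 2.11 servings and 3.08 servings → $6.21.
carrots + bell pepper with both tight: 3.518 servings and 3.345 servings → $5.91.
So the least-cost plan costs $5.11.

$5.11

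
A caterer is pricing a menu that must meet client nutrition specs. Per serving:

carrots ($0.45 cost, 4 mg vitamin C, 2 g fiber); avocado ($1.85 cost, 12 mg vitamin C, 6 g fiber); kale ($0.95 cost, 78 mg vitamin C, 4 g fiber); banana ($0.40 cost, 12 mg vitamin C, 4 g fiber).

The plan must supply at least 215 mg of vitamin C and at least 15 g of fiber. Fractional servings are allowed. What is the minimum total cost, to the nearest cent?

$2.92

Compare the cost at each extreme point of the feasible region.
carrots only: max(215/4, 15/2) = 53.75 servings → $24.19.
avocado only: max(215/12, 15/6) = 17.92 servings → $33.15.
kale only: max(215/78, 15/4) = 3.75 servings → $3.56.
banana only: max(215/12, 15/4) = 17.92 servings → $7.17.
carrots + avocado (both tight): parallel constraints — no distinct corner.
carrots + kale with both tight: 2.214 servings and 2.643 servings → $3.51.
carrots + banana: the both-tight solution has a negative serving — not a feasible corner.
avocado + kale with both tight: 0.7381 servings and 2.643 servings → $3.88.
avocado + banana: the both-tight solution has a negative serving — not a feasible corner.
kale + banana with both tight: 2.576 servings and 1.174 servings → $2.92.
So the least-cost plan costs $2.92.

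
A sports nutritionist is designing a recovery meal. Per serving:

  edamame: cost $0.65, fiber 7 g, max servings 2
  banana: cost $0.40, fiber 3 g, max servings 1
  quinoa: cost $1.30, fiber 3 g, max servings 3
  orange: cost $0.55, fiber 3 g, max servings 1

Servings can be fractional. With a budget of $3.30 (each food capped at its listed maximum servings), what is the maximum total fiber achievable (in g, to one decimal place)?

22.4 g

Fiber per dollar: edamame 10.77, banana 7.5, orange 5.455, quinoa 2.308.
Take 2 servings of edamame: spends $1.30, +14.0 g fiber (running total 14.0 g).
Take 1 serving of banana: spends $0.40, +3.0 g fiber (running total 17.0 g).
Take 1 serving of orange: spends $0.55, +3.0 g fiber (running total 20.0 g).
Take 0.8077 servings of quinoa: spends $1.05, +2.4 g fiber (running total 22.4 g).
Greedy by best ratio exhausts the cost allowance optimally: 22.4 g.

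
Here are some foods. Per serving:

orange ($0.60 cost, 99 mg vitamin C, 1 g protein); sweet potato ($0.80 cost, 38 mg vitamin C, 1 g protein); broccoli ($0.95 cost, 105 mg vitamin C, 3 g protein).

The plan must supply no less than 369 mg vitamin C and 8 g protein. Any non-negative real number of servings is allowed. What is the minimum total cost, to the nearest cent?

A basic optimal solution has at most two foods positive. Try each food alone and each pair with both targets met exactly.
orange only: max(369/99, 8/1) = 8 servings → $4.80.
sweet potato only: max(369/38, 8/1) = 9.711 servings → $7.77.
broccoli only: max(369/105, 8/3) = 3.514 servings → $3.34.
orange + sweet potato with both tight: 1.066 servings and 6.934 servings → $6.19.
orange + broccoli with both tight: 1.391 servings and 2.203 servings → $2.93.
sweet potato + broccoli: the both-tight solution has a negative serving — not a feasible corner.
So the least-cost plan costs $2.93.

$2.93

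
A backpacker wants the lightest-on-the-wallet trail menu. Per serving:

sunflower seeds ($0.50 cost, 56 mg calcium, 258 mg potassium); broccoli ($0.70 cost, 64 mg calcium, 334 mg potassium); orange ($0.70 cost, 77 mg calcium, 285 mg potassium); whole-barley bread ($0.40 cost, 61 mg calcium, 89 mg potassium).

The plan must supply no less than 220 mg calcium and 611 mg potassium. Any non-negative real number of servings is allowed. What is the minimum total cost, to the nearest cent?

$1.66

An LP optimum is at a vertex; with two nutrient constraints at most two foods are used. Check each candidate.
sunflower seeds only: max(220/56, 611/258) = 3.929 servings → $1.96.
broccoli only: max(220/64, 611/334) = 3.438 servings → $2.41.
orange only: max(220/77, 611/285) = 2.857 servings → $2.00.
whole-barley bread only: max(220/61, 611/89) = 6.865 servings → $2.75.
sunflower seeds + broccoli: the both-tight solution has a negative serving — not a feasible corner.
sunflower seeds + orange: the both-tight solution has a negative serving — not a feasible corner.
sunflower seeds + whole-barley bread with both tight: 1.645 servings and 2.096 servings → $1.66.
broccoli + orange: intersection lies outside the first quadrant.
broccoli + whole-barley bread with both tight: 1.205 servings and 2.342 servings → $1.78.
orange + whole-barley bread with both tight: 1.68 servings and 1.486 servings → $1.77.
Cheapest feasible corner: $1.66.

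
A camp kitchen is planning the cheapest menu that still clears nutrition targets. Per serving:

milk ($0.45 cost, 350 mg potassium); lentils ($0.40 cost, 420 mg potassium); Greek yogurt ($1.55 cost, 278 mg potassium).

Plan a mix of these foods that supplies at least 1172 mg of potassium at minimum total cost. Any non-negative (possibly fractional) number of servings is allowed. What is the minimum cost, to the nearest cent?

$1.12

Cost per mg of potassium: lentils $0.0010, milk $0.0013, Greek yogurt $0.0056.
With no serving limits, use only lentils: 1172 mg / 420 mg = 2.79 servings × $0.40 = $1.12.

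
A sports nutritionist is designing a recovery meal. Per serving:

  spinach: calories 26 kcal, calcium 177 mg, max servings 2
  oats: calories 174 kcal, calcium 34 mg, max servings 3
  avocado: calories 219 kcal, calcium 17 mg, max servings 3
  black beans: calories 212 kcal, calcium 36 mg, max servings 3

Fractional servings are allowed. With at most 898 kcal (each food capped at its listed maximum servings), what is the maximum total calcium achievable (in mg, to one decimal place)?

Calcium per kcal: spinach 6.808, oats 0.1954, black beans 0.1698, avocado 0.07763.
Take 2 servings of spinach: uses 52 kcal, +354.0 mg calcium (running total 354.0 mg).
Take 3 servings of oats: uses 522 kcal, +102.0 mg calcium (running total 456.0 mg).
Take 1.528 servings of black beans: uses 324 kcal, +55.0 mg calcium (running total 511.0 mg).
Greedy by best ratio exhausts the calories allowance optimally: 511.0 mg.

511.0 mg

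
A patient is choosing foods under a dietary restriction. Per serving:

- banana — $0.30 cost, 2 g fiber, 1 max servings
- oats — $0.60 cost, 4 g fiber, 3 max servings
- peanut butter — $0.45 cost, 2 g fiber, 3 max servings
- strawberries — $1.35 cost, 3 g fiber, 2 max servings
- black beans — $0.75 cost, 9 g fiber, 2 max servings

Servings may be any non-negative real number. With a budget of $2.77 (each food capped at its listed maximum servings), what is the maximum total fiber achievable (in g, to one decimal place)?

26.5 g

Fiber per dollar: black beans 12, banana 6.667, oats 6.667, peanut butter 4.444, strawberries 2.222.
Take 2 servings of black beans: spends $1.50, +18.0 g fiber (running total 18.0 g).
Take 1 serving of banana: spends $0.30, +2.0 g fiber (running total 20.0 g).
Take 1.617 servings of oats: spends $0.97, +6.5 g fiber (running total 26.5 g).
Filling greedily by fiber-per-dollar is optimal for one linear limit, giving 26.5 g.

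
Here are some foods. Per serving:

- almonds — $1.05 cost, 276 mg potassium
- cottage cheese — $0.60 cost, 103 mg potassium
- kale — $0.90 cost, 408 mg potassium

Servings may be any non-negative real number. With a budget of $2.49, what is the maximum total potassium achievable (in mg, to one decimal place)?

Potassium per dollar: kale 453.3, almonds 262.9, cottage cheese 171.7.
With no serving limits, spend the whole cost allowance on kale: $2.49 / $0.90 × 408 mg = 1128.8 mg.

1128.8 mg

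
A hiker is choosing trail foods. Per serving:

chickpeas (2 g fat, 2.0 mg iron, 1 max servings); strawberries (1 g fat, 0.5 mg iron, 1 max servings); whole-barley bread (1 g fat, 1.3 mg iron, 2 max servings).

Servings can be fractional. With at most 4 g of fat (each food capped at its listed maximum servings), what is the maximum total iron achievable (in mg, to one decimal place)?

4.6 mg

Iron per g fat: whole-barley bread 1.3, chickpeas 1, strawberries 0.5.
Take 2 servings of whole-barley bread: uses 2 g fat, +2.6 mg iron (running total 2.6 mg).
Take 1 serving of chickpeas: uses 2 g fat, +2.0 mg iron (running total 4.6 mg).
Filling greedily by iron-per-g fat is optimal for one linear limit, giving 4.6 mg.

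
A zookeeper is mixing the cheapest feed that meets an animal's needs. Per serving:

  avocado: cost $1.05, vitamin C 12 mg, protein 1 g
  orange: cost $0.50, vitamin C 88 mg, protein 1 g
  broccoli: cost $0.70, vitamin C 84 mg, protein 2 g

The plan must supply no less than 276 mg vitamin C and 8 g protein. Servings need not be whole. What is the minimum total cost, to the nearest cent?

$2.80

A basic optimal solution has at most two foods positive. Try each food alone and each pair with both targets met exactly.
avocado only: max(276/12, 8/1) = 23 servings → $24.15.
orange only: max(276/88, 8/1) = 8 servings → $4.00.
broccoli only: max(276/84, 8/2) = 4 servings → $2.80.
avocado + orange with both tight: 5.632 servings and 2.368 servings → $7.10.
avocado + broccoli with both tight: 2 servings and 3 servings → $4.20.
orange + broccoli with both targets exact would need a negative amount; discard.
The minimum over all feasible corners is $2.80.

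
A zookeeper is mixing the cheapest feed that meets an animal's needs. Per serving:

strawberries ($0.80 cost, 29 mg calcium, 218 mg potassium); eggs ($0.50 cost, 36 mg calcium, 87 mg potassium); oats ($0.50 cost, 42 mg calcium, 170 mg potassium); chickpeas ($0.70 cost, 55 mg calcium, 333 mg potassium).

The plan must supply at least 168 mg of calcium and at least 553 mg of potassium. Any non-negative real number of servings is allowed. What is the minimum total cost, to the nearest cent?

This is a tiny linear program; its minimum lies at a vertex of the feasible set. List the vertices and price them.
strawberries only: max(168/29, 553/218) = 5.793 servings → $4.63.
eggs only: max(168/36, 553/87) = 6.356 servings → $3.18.
oats only: max(168/42, 553/170) = 4 servings → $2.00.
chickpeas only: max(168/55, 553/333) = 3.055 servings → $2.14.
strawberries + eggs with both tight: 0.9938 servings and 3.866 servings → $2.73.
strawberries + oats with both targets exact would need a negative amount; discard.
strawberries + chickpeas: intersection lies outside the first quadrant.
eggs + oats with both tight: 2.163 servings and 2.146 servings → $2.15.
eggs + chickpeas with both tight: 3.544 servings and 0.7347 servings → $2.29.
oats + chickpeas: the both-tight solution has a negative serving — not a feasible corner.
So the least-cost plan costs $2.00.

$2.00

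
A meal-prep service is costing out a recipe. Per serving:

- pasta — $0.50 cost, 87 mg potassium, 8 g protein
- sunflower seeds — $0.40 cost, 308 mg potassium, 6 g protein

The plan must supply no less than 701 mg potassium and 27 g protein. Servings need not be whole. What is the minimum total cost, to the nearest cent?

$1.73

A basic optimal solution has at most two foods positive. Try each food alone and each pair with both targets met exactly.
pasta only: max(701/87, 27/8) = 8.057 servings → $4.03.
sunflower seeds only: max(701/308, 27/6) = 4.5 servings → $1.80.
pasta + sunflower seeds with both tight: 2.116 servings and 1.678 servings → $1.73.
The minimum over all feasible corners is $1.73.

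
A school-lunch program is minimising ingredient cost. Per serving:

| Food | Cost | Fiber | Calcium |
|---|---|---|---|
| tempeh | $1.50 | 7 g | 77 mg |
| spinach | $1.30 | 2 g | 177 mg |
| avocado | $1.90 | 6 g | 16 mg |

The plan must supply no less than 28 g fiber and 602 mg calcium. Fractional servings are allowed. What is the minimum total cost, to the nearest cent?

Minimising a linear cost over {fiber ≥ 28, calcium ≥ 602, servings ≥ 0} — the optimum is at a vertex, using one or two foods.
tempeh only: max(28/7, 602/77) = 7.818 servings → $11.73.
spinach only: max(28/2, 602/177) = 14 servings → $18.20.
avocado only: max(28/6, 602/16) = 37.62 servings → $71.49.
tempeh + spinach with both tight: 3.458 servings and 1.897 servings → $7.65.
tempeh + avocado with both targets exact would need a negative amount; discard.
spinach + avocado with both tight: 3.072 servings and 3.643 servings → $10.91.
The minimum over all feasible corners is $7.65.

$7.65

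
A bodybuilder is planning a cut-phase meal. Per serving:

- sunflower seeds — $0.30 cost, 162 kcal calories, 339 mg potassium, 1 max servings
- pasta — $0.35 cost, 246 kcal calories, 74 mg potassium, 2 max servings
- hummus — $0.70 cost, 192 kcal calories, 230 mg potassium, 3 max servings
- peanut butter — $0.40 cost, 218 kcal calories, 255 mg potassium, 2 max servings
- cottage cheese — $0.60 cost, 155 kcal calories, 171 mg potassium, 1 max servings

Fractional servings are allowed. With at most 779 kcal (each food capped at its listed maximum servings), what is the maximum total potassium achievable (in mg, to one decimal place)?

Potassium per kcal: sunflower seeds 2.093, hummus 1.198, peanut butter 1.17, cottage cheese 1.103, pasta 0.3008.
Take 1 serving of sunflower seeds: uses 162 kcal, +339.0 mg potassium (running total 339.0 mg).
Take 3 servings of hummus: uses 576 kcal, +690.0 mg potassium (running total 1029.0 mg).
Take 0.1881 servings of peanut butter: uses 41 kcal, +48.0 mg potassium (running total 1077.0 mg).
Filling greedily by potassium-per-kcal is optimal for one linear limit, giving 1077.0 mg.

1077.0 mg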